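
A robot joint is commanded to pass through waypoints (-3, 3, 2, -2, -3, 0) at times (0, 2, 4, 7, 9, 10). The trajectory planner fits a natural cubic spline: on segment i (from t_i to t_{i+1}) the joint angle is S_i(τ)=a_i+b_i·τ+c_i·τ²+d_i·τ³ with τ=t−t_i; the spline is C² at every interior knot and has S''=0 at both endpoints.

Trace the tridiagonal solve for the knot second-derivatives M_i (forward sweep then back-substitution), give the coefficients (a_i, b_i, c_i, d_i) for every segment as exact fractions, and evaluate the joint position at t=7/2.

  seg 0: a=-3 b=22277/5736 c=0 d=-5069/22944
  seg 1: a=3 b=3535/2868 c=-5069/3824 d=5269/22944
  seg 2: a=2 b=-7537/5736 c=25/478 d=-337/17208
  seg 3: a=-2 b=-4385/2868 c=-237/1912 d=1831/5736
  seg 4: a=-3 b=5179/2868 c=3425/1912 d=-3425/5736
S(7/2) = 161609/61184

Δ: Δ0=3, Δ1=-1/2, Δ2=-4/3, Δ3=-1/2, Δ4=3
row 1: diag=8, rhs=-21; c'=1/4, d'=-21/8
row 2: denom=10−2·1/4=19/2; d'=(-5−2·-21/8)/(19/2)=1/38
row 3: denom=10−3·6/19=172/19; d'=(5−3·1/38)/(172/19)=187/344
row 4: denom=6−2·19/86=239/43; d'=(21−2·187/344)/(239/43)=3425/956
back: M4=3425/956
back: M3=187/344−19/86·3425/956=-237/956
back: M2=1/38−6/19·-237/956=25/239
back: M1=-21/8−1/4·25/239=-5069/1912
M: M0=0, M1=-5069/1912, M2=25/239, M3=-237/956, M4=3425/956, M5=0
seg 0: a=-3, c=M0/2=0, d=(M1−M0)/(6·2)=-5069/22944, b=Δ0−h0·(2M0+M1)/6=22277/5736
seg 1: a=3, c=M1/2=-5069/3824, d=(M2−M1)/(6·2)=5269/22944, b=Δ1−h1·(2M1+M2)/6=3535/2868
seg 2: a=2, c=M2/2=25/478, d=(M3−M2)/(6·3)=-337/17208, b=Δ2−h2·(2M2+M3)/6=-7537/5736
seg 3: a=-2, c=M3/2=-237/1912, d=(M4−M3)/(6·2)=1831/5736, b=Δ3−h3·(2M3+M4)/6=-4385/2868
seg 4: a=-3, c=M4/2=3425/1912, d=(M5−M4)/(6·1)=-3425/5736, b=Δ4−h4·(2M4+M5)/6=5179/2868
t_q=7/2 → seg 1, τ=3/2; S=3+3535/2868·τ+-5069/3824·τ²+5269/22944·τ³=161609/61184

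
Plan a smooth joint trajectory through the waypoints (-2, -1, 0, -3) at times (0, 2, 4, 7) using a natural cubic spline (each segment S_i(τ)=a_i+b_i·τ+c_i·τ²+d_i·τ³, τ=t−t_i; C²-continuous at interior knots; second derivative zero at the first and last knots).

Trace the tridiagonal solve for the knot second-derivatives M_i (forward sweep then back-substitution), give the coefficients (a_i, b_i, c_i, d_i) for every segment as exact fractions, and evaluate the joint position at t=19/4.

Δ: Δ0=1/2, Δ1=1/2, Δ2=-1
row 1: diag=8, rhs=0; c'=1/4, d'=0
row 2: denom=10−2·1/4=19/2; d'=(-9−2·0)/(19/2)=-18/19
back: M2=-18/19
back: M1=0−1/4·-18/19=9/38
M: M0=0, M1=9/38, M2=-18/19, M3=0
seg 0: a=-2, c=M0/2=0, d=(M1−M0)/(6·2)=3/152, b=Δ0−h0·(2M0+M1)/6=8/19
seg 1: a=-1, c=M1/2=9/76, d=(M2−M1)/(6·2)=-15/152, b=Δ1−h1·(2M1+M2)/6=25/38
seg 2: a=0, c=M2/2=-9/19, d=(M3−M2)/(6·3)=1/19, b=Δ2−h2·(2M2+M3)/6=-1/19
t_q=19/4 → seg 2, τ=3/4; S=0+-1/19·τ+-9/19·τ²+1/19·τ³=-345/1216

  seg 0: a=-2 b=8/19 c=0 d=3/152
  seg 1: a=-1 b=25/38 c=9/76 d=-15/152
  seg 2: a=0 b=-1/19 c=-9/19 d=1/19
S(19/4) = -345/1216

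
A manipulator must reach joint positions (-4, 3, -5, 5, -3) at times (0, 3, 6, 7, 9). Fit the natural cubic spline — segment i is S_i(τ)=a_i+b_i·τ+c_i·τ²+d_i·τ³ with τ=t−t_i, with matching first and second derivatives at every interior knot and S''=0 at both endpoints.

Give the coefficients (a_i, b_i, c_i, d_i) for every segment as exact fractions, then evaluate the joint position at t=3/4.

Δ: Δ0=7/3, Δ1=-8/3, Δ2=10, Δ3=-4
row 1: diag=12, rhs=-30; c'=1/4, d'=-5/2
row 2: denom=8−3·1/4=29/4; d'=(76−3·-5/2)/(29/4)=334/29
row 3: denom=6−1·4/29=170/29; d'=(-84−1·334/29)/(170/29)=-277/17
back: M3=-277/17
back: M2=334/29−4/29·-277/17=234/17
back: M1=-5/2−1/4·234/17=-101/17
M: M0=0, M1=-101/17, M2=234/17, M3=-277/17, M4=0
seg 0: a=-4, c=M0/2=0, d=(M1−M0)/(6·3)=-101/306, b=Δ0−h0·(2M0+M1)/6=541/102
seg 1: a=3, c=M1/2=-101/34, d=(M2−M1)/(6·3)=335/306, b=Δ1−h1·(2M1+M2)/6=-184/51
seg 2: a=-5, c=M2/2=117/17, d=(M3−M2)/(6·1)=-511/102, b=Δ2−h2·(2M2+M3)/6=829/102
seg 3: a=5, c=M3/2=-277/34, d=(M4−M3)/(6·2)=277/204, b=Δ3−h3·(2M3+M4)/6=350/51
t_q=3/4 → seg 0, τ=3/4; S=-4+541/102·τ+0·τ²+-101/306·τ³=-351/2176

  seg 0: a=-4 b=541/102 c=0 d=-101/306
  seg 1: a=3 b=-184/51 c=-101/34 d=335/306
  seg 2: a=-5 b=829/102 c=117/17 d=-511/102
  seg 3: a=5 b=350/51 c=-277/34 d=277/204
S(3/4) = -351/2176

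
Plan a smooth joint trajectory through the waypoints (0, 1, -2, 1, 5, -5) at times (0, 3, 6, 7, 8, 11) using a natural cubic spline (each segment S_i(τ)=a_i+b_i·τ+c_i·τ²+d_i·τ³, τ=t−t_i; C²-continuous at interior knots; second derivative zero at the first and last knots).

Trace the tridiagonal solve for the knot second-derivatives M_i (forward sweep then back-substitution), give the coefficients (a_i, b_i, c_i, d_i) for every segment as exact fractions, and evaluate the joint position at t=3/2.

Δ: Δ0=1/3, Δ1=-1, Δ2=3, Δ3=4, Δ4=-10/3
row 1: diag=12, rhs=-8; c'=1/4, d'=-2/3
row 2: denom=8−3·1/4=29/4; d'=(24−3·-2/3)/(29/4)=104/29
row 3: denom=4−1·4/29=112/29; d'=(6−1·104/29)/(112/29)=5/8
row 4: denom=8−1·29/112=867/112; d'=(-44−1·5/8)/(867/112)=-98/17
back: M4=-98/17
back: M3=5/8−29/112·-98/17=36/17
back: M2=104/29−4/29·36/17=56/17
back: M1=-2/3−1/4·56/17=-76/51
M: M0=0, M1=-76/51, M2=56/17, M3=36/17, M4=-98/17, M5=0
seg 0: a=0, c=M0/2=0, d=(M1−M0)/(6·3)=-38/459, b=Δ0−h0·(2M0+M1)/6=55/51
seg 1: a=1, c=M1/2=-38/51, d=(M2−M1)/(6·3)=122/459, b=Δ1−h1·(2M1+M2)/6=-59/51
seg 2: a=-2, c=M2/2=28/17, d=(M3−M2)/(6·1)=-10/51, b=Δ2−h2·(2M2+M3)/6=79/51
seg 3: a=1, c=M3/2=18/17, d=(M4−M3)/(6·1)=-67/51, b=Δ3−h3·(2M3+M4)/6=217/51
seg 4: a=5, c=M4/2=-49/17, d=(M5−M4)/(6·3)=49/153, b=Δ4−h4·(2M4+M5)/6=124/51
t_q=3/2 → seg 0, τ=3/2; S=0+55/51·τ+0·τ²+-38/459·τ³=91/68

  seg 0: a=0 b=55/51 c=0 d=-38/459
  seg 1: a=1 b=-59/51 c=-38/51 d=122/459
  seg 2: a=-2 b=79/51 c=28/17 d=-10/51
  seg 3: a=1 b=217/51 c=18/17 d=-67/51
  seg 4: a=5 b=124/51 c=-49/17 d=49/153
S(3/2) = 91/68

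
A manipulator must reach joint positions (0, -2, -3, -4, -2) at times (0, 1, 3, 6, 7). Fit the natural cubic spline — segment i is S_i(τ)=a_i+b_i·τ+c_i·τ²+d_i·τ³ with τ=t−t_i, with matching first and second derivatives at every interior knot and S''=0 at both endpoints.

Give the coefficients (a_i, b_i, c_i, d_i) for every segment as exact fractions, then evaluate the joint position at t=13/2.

Δ: Δ0=-2, Δ1=-1/2, Δ2=-1/3, Δ3=2
row 1: diag=6, rhs=9; c'=1/3, d'=3/2
row 2: denom=10−2·1/3=28/3; d'=(1−2·3/2)/(28/3)=-3/14
row 3: denom=8−3·9/28=197/28; d'=(14−3·-3/14)/(197/28)=410/197
back: M3=410/197
back: M2=-3/14−9/28·410/197=-174/197
back: M1=3/2−1/3·-174/197=707/394
M: M0=0, M1=707/394, M2=-174/197, M3=410/197, M4=0
seg 0: a=0, c=M0/2=0, d=(M1−M0)/(6·1)=707/2364, b=Δ0−h0·(2M0+M1)/6=-5435/2364
seg 1: a=-2, c=M1/2=707/788, d=(M2−M1)/(6·2)=-1055/4728, b=Δ1−h1·(2M1+M2)/6=-1657/1182
seg 2: a=-3, c=M2/2=-87/197, d=(M3−M2)/(6·3)=292/1773, b=Δ2−h2·(2M2+M3)/6=-290/591
seg 3: a=-4, c=M3/2=205/197, d=(M4−M3)/(6·1)=-205/591, b=Δ3−h3·(2M3+M4)/6=772/591
t_q=13/2 → seg 3, τ=1/2; S=-4+772/591·τ+205/197·τ²+-205/591·τ³=-4933/1576

  seg 0: a=0 b=-5435/2364 c=0 d=707/2364
  seg 1: a=-2 b=-1657/1182 c=707/788 d=-1055/4728
  seg 2: a=-3 b=-290/591 c=-87/197 d=292/1773
  seg 3: a=-4 b=772/591 c=205/197 d=-205/591
S(13/2) = -4933/1576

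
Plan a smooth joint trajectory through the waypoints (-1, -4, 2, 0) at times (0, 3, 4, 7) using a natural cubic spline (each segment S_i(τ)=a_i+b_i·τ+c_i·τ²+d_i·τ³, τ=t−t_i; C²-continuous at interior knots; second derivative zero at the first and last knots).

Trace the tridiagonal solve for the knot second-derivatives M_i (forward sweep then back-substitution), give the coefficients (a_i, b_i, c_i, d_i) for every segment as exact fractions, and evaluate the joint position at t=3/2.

Δ: Δ0=-1, Δ1=6, Δ2=-2/3
row 1: diag=8, rhs=42; c'=1/8, d'=21/4
row 2: denom=8−1·1/8=63/8; d'=(-40−1·21/4)/(63/8)=-362/63
back: M2=-362/63
back: M1=21/4−1/8·-362/63=376/63
M: M0=0, M1=376/63, M2=-362/63, M3=0
seg 0: a=-1, c=M0/2=0, d=(M1−M0)/(6·3)=188/567, b=Δ0−h0·(2M0+M1)/6=-251/63
seg 1: a=-4, c=M1/2=188/63, d=(M2−M1)/(6·1)=-41/21, b=Δ1−h1·(2M1+M2)/6=313/63
seg 2: a=2, c=M2/2=-181/63, d=(M3−M2)/(6·3)=181/567, b=Δ2−h2·(2M2+M3)/6=320/63
t_q=3/2 → seg 0, τ=3/2; S=-1+-251/63·τ+0·τ²+188/567·τ³=-41/7

  seg 0: a=-1 b=-251/63 c=0 d=188/567
  seg 1: a=-4 b=313/63 c=188/63 d=-41/21
  seg 2: a=2 b=320/63 c=-181/63 d=181/567
S(3/2) = -41/7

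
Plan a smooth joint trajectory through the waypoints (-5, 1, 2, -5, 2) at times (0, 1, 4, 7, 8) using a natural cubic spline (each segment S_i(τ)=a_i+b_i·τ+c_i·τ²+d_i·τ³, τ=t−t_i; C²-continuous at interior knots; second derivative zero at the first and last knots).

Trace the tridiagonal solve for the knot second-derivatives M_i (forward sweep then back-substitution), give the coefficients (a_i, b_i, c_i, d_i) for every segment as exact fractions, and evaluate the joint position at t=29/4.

Δ: Δ0=6, Δ1=1/3, Δ2=-7/3, Δ3=7
row 1: diag=8, rhs=-34; c'=3/8, d'=-17/4
row 2: denom=12−3·3/8=87/8; d'=(-16−3·-17/4)/(87/8)=-26/87
row 3: denom=8−3·8/29=208/29; d'=(56−3·-26/87)/(208/29)=825/104
back: M3=825/104
back: M2=-26/87−8/29·825/104=-97/39
back: M1=-17/4−3/8·-97/39=-345/104
M: M0=0, M1=-345/104, M2=-97/39, M3=825/104, M4=0
seg 0: a=-5, c=M0/2=0, d=(M1−M0)/(6·1)=-115/208, b=Δ0−h0·(2M0+M1)/6=1363/208
seg 1: a=1, c=M1/2=-345/208, d=(M2−M1)/(6·3)=259/5616, b=Δ1−h1·(2M1+M2)/6=509/104
seg 2: a=2, c=M2/2=-97/78, d=(M3−M2)/(6·3)=3251/5616, b=Δ2−h2·(2M2+M3)/6=-61/16
seg 3: a=-5, c=M3/2=825/208, d=(M4−M3)/(6·1)=-275/208, b=Δ3−h3·(2M3+M4)/6=453/104
t_q=29/4 → seg 3, τ=1/4; S=-5+453/104·τ+825/208·τ²+-275/208·τ³=-49039/13312

  seg 0: a=-5 b=1363/208 c=0 d=-115/208
  seg 1: a=1 b=509/104 c=-345/208 d=259/5616
  seg 2: a=2 b=-61/16 c=-97/78 d=3251/5616
  seg 3: a=-5 b=453/104 c=825/208 d=-275/208
S(29/4) = -49039/13312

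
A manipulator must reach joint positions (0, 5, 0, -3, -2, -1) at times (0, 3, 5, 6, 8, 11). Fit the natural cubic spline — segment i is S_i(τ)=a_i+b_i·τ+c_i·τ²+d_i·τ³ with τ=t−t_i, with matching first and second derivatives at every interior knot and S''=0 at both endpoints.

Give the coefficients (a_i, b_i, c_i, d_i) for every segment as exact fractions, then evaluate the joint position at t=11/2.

Δ: Δ0=5/3, Δ1=-5/2, Δ2=-3, Δ3=1/2, Δ4=1/3
row 1: diag=10, rhs=-25; c'=1/5, d'=-5/2
row 2: denom=6−2·1/5=28/5; d'=(-3−2·-5/2)/(28/5)=5/14
row 3: denom=6−1·5/28=163/28; d'=(21−1·5/14)/(163/28)=578/163
row 4: denom=10−2·56/163=1518/163; d'=(-1−2·578/163)/(1518/163)=-1319/1518
back: M4=-1319/1518
back: M3=578/163−56/163·-1319/1518=2918/759
back: M2=5/14−5/28·2918/759=-250/759
back: M1=-5/2−1/5·-250/759=-3695/1518
M: M0=0, M1=-3695/1518, M2=-250/759, M3=2918/759, M4=-1319/1518, M5=0
seg 0: a=0, c=M0/2=0, d=(M1−M0)/(6·3)=-3695/27324, b=Δ0−h0·(2M0+M1)/6=8755/3036
seg 1: a=5, c=M1/2=-3695/3036, d=(M2−M1)/(6·2)=355/2024, b=Δ1−h1·(2M1+M2)/6=-1165/1518
seg 2: a=0, c=M2/2=-125/759, d=(M3−M2)/(6·1)=16/23, b=Δ2−h2·(2M2+M3)/6=-2680/759
seg 3: a=-3, c=M3/2=1459/759, d=(M4−M3)/(6·2)=-795/2024, b=Δ3−h3·(2M3+M4)/6=-1346/759
seg 4: a=-2, c=M4/2=-1319/3036, d=(M5−M4)/(6·3)=1319/27324, b=Δ4−h4·(2M4+M5)/6=1825/1518
t_q=11/2 → seg 2, τ=1/2; S=0+-2680/759·τ+-125/759·τ²+16/23·τ³=-227/132

  seg 0: a=0 b=8755/3036 c=0 d=-3695/27324
  seg 1: a=5 b=-1165/1518 c=-3695/3036 d=355/2024
  seg 2: a=0 b=-2680/759 c=-125/759 d=16/23
  seg 3: a=-3 b=-1346/759 c=1459/759 d=-795/2024
  seg 4: a=-2 b=1825/1518 c=-1319/3036 d=1319/27324
S(11/2) = -227/132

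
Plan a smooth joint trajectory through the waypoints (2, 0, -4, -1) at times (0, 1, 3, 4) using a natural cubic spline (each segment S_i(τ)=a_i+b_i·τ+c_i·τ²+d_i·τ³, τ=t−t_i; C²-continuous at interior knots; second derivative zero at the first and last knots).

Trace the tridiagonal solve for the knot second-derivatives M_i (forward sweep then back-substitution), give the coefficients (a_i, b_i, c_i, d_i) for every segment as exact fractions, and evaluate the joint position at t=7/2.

  seg 0: a=2 b=-27/16 c=0 d=-5/16
  seg 1: a=0 b=-21/8 c=-15/16 d=5/8
  seg 2: a=-4 b=9/8 c=45/16 d=-15/16
S(7/2) = -365/128

Δ: Δ0=-2, Δ1=-2, Δ2=3
row 1: diag=6, rhs=0; c'=1/3, d'=0
row 2: denom=6−2·1/3=16/3; d'=(30−2·0)/(16/3)=45/8
back: M2=45/8
back: M1=0−1/3·45/8=-15/8
M: M0=0, M1=-15/8, M2=45/8, M3=0
seg 0: a=2, c=M0/2=0, d=(M1−M0)/(6·1)=-5/16, b=Δ0−h0·(2M0+M1)/6=-27/16
seg 1: a=0, c=M1/2=-15/16, d=(M2−M1)/(6·2)=5/8, b=Δ1−h1·(2M1+M2)/6=-21/8
seg 2: a=-4, c=M2/2=45/16, d=(M3−M2)/(6·1)=-15/16, b=Δ2−h2·(2M2+M3)/6=9/8
t_q=7/2 → seg 2, τ=1/2; S=-4+9/8·τ+45/16·τ²+-15/16·τ³=-365/128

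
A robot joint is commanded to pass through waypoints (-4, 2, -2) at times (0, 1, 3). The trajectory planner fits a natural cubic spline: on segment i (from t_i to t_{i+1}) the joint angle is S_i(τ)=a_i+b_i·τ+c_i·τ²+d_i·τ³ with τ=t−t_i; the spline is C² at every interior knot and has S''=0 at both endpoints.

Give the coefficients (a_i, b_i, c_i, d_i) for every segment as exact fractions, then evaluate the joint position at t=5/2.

  seg 0: a=-4 b=22/3 c=0 d=-4/3
  seg 1: a=2 b=10/3 c=-4 d=2/3
S(5/2) = 1/4

Δ: Δ0=6, Δ1=-2
row 1: diag=6, rhs=-48; c'=1/3, d'=-8
back: M1=-8
M: M0=0, M1=-8, M2=0
seg 0: a=-4, c=M0/2=0, d=(M1−M0)/(6·1)=-4/3, b=Δ0−h0·(2M0+M1)/6=22/3
seg 1: a=2, c=M1/2=-4, d=(M2−M1)/(6·2)=2/3, b=Δ1−h1·(2M1+M2)/6=10/3
t_q=5/2 → seg 1, τ=3/2; S=2+10/3·τ+-4·τ²+2/3·τ³=1/4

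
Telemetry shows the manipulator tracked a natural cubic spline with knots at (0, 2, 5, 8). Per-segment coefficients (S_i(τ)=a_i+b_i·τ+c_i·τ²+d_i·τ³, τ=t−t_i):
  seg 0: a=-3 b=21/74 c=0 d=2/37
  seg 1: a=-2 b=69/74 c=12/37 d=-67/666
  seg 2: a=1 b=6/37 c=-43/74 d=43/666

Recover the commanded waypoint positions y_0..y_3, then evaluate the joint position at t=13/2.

y_0=-3 y_1=-2 y_2=1 y_3=-2
S(13/2) = 91/592

y_0 = S_0(0) = a_0 = -3
y_1 = S_1(0) = a_1 = -2
y_2 = S_2(0) = a_2 = 1
y_3 = S_2(3) = -2
t_q=13/2 is in segment 2 (τ=3/2); S_2(τ)=91/592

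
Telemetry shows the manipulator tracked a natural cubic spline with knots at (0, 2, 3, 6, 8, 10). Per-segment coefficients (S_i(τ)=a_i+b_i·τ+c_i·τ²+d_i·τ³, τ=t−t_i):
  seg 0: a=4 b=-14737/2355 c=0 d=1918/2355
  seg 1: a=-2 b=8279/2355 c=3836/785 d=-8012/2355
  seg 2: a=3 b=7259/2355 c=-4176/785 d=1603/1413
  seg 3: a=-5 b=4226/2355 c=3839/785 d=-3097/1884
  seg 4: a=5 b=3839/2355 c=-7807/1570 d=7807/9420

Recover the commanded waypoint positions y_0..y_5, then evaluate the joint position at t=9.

y_0=4 y_1=-2 y_2=3 y_3=-5 y_4=5 y_5=-5
S(9) = 7807/3140

y_0 = S_0(0) = a_0 = 4
y_1 = S_1(0) = a_1 = -2
y_2 = S_2(0) = a_2 = 3
y_3 = S_3(0) = a_3 = -5
y_4 = S_4(0) = a_4 = 5
y_5 = S_4(2) = -5
t_q=9 is in segment 4 (τ=1); S_4(τ)=7807/3140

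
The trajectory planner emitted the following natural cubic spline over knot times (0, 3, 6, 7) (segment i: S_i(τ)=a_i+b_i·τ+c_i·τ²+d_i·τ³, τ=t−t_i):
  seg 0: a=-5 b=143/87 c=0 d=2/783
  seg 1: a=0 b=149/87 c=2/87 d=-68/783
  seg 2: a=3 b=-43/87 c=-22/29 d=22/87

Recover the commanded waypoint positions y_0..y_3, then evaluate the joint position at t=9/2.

y_0=-5 y_1=0 y_2=3 y_3=2
S(9/2) = 135/58

y_0 = S_0(0) = a_0 = -5
y_1 = S_1(0) = a_1 = 0
y_2 = S_2(0) = a_2 = 3
y_3 = S_2(1) = 2
t_q=9/2 is in segment 1 (τ=3/2); S_1(τ)=135/58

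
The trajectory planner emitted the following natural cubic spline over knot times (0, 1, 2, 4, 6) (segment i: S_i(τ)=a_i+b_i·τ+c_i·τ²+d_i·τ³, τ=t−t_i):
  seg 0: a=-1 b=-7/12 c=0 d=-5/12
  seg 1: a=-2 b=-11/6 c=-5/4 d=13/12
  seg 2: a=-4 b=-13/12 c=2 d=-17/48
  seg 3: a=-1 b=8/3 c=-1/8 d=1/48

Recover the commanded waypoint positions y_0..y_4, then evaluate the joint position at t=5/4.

y_0=-1 y_1=-2 y_2=-4 y_3=-1 y_4=4
S(5/4) = -645/256

y_0 = S_0(0) = a_0 = -1
y_1 = S_1(0) = a_1 = -2
y_2 = S_2(0) = a_2 = -4
y_3 = S_3(0) = a_3 = -1
y_4 = S_3(2) = 4
t_q=5/4 is in segment 1 (τ=1/4); S_1(τ)=-645/256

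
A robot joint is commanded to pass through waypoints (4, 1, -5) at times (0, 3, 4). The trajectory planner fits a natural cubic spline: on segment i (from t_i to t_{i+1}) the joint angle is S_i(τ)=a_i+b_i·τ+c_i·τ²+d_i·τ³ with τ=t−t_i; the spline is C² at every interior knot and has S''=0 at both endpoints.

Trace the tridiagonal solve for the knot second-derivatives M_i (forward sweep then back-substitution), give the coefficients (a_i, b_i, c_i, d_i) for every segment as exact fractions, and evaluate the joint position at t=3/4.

Δ: Δ0=-1, Δ1=-6
row 1: diag=8, rhs=-30; c'=1/8, d'=-15/4
back: M1=-15/4
M: M0=0, M1=-15/4, M2=0
seg 0: a=4, c=M0/2=0, d=(M1−M0)/(6·3)=-5/24, b=Δ0−h0·(2M0+M1)/6=7/8
seg 1: a=1, c=M1/2=-15/8, d=(M2−M1)/(6·1)=5/8, b=Δ1−h1·(2M1+M2)/6=-19/4
t_q=3/4 → seg 0, τ=3/4; S=4+7/8·τ+0·τ²+-5/24·τ³=2339/512

  seg 0: a=4 b=7/8 c=0 d=-5/24
  seg 1: a=1 b=-19/4 c=-15/8 d=5/8
S(3/4) = 2339/512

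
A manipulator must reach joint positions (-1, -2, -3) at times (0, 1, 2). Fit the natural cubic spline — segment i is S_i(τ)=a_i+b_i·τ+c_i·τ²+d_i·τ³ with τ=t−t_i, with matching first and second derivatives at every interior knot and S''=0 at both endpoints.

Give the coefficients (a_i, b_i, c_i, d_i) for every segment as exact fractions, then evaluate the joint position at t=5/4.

Δ: Δ0=-1, Δ1=-1
row 1: diag=4, rhs=0; c'=1/4, d'=0
back: M1=0
M: M0=0, M1=0, M2=0
seg 0: a=-1, c=M0/2=0, d=(M1−M0)/(6·1)=0, b=Δ0−h0·(2M0+M1)/6=-1
seg 1: a=-2, c=M1/2=0, d=(M2−M1)/(6·1)=0, b=Δ1−h1·(2M1+M2)/6=-1
t_q=5/4 → seg 1, τ=1/4; S=-2+-1·τ+0·τ²+0·τ³=-9/4

  seg 0: a=-1 b=-1 c=0 d=0
  seg 1: a=-2 b=-1 c=0 d=0
S(5/4) = -9/4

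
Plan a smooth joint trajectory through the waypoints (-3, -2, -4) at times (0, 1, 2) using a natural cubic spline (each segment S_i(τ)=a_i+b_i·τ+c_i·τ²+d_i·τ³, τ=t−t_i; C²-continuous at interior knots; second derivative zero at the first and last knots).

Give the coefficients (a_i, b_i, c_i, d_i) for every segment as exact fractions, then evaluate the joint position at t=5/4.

Δ: Δ0=1, Δ1=-2
row 1: diag=4, rhs=-18; c'=1/4, d'=-9/2
back: M1=-9/2
M: M0=0, M1=-9/2, M2=0
seg 0: a=-3, c=M0/2=0, d=(M1−M0)/(6·1)=-3/4, b=Δ0−h0·(2M0+M1)/6=7/4
seg 1: a=-2, c=M1/2=-9/4, d=(M2−M1)/(6·1)=3/4, b=Δ1−h1·(2M1+M2)/6=-1/2
t_q=5/4 → seg 1, τ=1/4; S=-2+-1/2·τ+-9/4·τ²+3/4·τ³=-577/256

  seg 0: a=-3 b=7/4 c=0 d=-3/4
  seg 1: a=-2 b=-1/2 c=-9/4 d=3/4
S(5/4) = -577/256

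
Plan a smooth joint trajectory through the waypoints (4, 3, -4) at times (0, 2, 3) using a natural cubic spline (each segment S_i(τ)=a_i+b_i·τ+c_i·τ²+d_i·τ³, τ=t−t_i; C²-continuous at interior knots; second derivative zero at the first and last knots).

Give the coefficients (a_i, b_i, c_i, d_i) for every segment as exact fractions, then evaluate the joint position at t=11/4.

  seg 0: a=4 b=5/3 c=0 d=-13/24
  seg 1: a=3 b=-29/6 c=-13/4 d=13/12
S(11/4) = -511/256

Δ: Δ0=-1/2, Δ1=-7
row 1: diag=6, rhs=-39; c'=1/6, d'=-13/2
back: M1=-13/2
M: M0=0, M1=-13/2, M2=0
seg 0: a=4, c=M0/2=0, d=(M1−M0)/(6·2)=-13/24, b=Δ0−h0·(2M0+M1)/6=5/3
seg 1: a=3, c=M1/2=-13/4, d=(M2−M1)/(6·1)=13/12, b=Δ1−h1·(2M1+M2)/6=-29/6
t_q=11/4 → seg 1, τ=3/4; S=3+-29/6·τ+-13/4·τ²+13/12·τ³=-511/256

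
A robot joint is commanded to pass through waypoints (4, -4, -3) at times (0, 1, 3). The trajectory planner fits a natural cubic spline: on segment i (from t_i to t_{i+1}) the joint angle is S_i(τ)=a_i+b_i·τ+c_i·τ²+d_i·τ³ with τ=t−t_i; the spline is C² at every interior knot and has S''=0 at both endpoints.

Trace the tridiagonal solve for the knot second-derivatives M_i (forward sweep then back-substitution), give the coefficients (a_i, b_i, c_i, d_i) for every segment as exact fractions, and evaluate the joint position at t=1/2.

Δ: Δ0=-8, Δ1=1/2
row 1: diag=6, rhs=51; c'=1/3, d'=17/2
back: M1=17/2
M: M0=0, M1=17/2, M2=0
seg 0: a=4, c=M0/2=0, d=(M1−M0)/(6·1)=17/12, b=Δ0−h0·(2M0+M1)/6=-113/12
seg 1: a=-4, c=M1/2=17/4, d=(M2−M1)/(6·2)=-17/24, b=Δ1−h1·(2M1+M2)/6=-31/6
t_q=1/2 → seg 0, τ=1/2; S=4+-113/12·τ+0·τ²+17/12·τ³=-17/32

  seg 0: a=4 b=-113/12 c=0 d=17/12
  seg 1: a=-4 b=-31/6 c=17/4 d=-17/24
S(1/2) = -17/32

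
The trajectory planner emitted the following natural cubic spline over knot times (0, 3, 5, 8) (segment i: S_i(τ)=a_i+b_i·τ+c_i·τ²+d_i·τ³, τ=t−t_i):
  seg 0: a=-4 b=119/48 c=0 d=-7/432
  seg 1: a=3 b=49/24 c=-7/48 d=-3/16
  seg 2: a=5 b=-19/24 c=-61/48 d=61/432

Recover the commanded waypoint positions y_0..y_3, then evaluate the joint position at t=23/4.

y_0=-4 y_1=3 y_2=5 y_3=-5
S(23/4) = 3841/1024

y_0 = S_0(0) = a_0 = -4
y_1 = S_1(0) = a_1 = 3
y_2 = S_2(0) = a_2 = 5
y_3 = S_2(3) = -5
t_q=23/4 is in segment 2 (τ=3/4); S_2(τ)=3841/1024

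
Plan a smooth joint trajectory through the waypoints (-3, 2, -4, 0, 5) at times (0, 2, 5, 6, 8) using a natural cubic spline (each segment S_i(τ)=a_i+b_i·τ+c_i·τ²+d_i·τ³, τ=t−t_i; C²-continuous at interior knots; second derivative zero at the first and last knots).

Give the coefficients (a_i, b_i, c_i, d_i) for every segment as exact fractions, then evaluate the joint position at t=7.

Δ: Δ0=5/2, Δ1=-2, Δ2=4, Δ3=5/2
row 1: diag=10, rhs=-27; c'=3/10, d'=-27/10
row 2: denom=8−3·3/10=71/10; d'=(36−3·-27/10)/(71/10)=441/71
row 3: denom=6−1·10/71=416/71; d'=(-9−1·441/71)/(416/71)=-135/52
back: M3=-135/52
back: M2=441/71−10/71·-135/52=171/26
back: M1=-27/10−3/10·171/26=-243/52
M: M0=0, M1=-243/52, M2=171/26, M3=-135/52, M4=0
seg 0: a=-3, c=M0/2=0, d=(M1−M0)/(6·2)=-81/208, b=Δ0−h0·(2M0+M1)/6=211/52
seg 1: a=2, c=M1/2=-243/104, d=(M2−M1)/(6·3)=5/8, b=Δ1−h1·(2M1+M2)/6=-8/13
seg 2: a=-4, c=M2/2=171/52, d=(M3−M2)/(6·1)=-159/104, b=Δ2−h2·(2M2+M3)/6=233/104
seg 3: a=0, c=M3/2=-135/104, d=(M4−M3)/(6·2)=45/208, b=Δ3−h3·(2M3+M4)/6=55/13
t_q=7 → seg 3, τ=1; S=0+55/13·τ+-135/104·τ²+45/208·τ³=655/208

  seg 0: a=-3 b=211/52 c=0 d=-81/208
  seg 1: a=2 b=-8/13 c=-243/104 d=5/8
  seg 2: a=-4 b=233/104 c=171/52 d=-159/104
  seg 3: a=0 b=55/13 c=-135/104 d=45/208
S(7) = 655/208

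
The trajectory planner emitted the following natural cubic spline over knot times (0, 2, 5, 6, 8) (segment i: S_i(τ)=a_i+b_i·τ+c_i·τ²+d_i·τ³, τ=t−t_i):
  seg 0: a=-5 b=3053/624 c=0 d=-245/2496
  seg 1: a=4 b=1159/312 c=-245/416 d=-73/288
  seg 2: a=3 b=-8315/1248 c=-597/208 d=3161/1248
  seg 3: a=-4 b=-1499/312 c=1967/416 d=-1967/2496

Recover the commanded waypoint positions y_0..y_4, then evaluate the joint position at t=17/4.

y_0 = S_0(0) = a_0 = -5
y_1 = S_1(0) = a_1 = 4
y_2 = S_2(0) = a_2 = 3
y_3 = S_3(0) = a_3 = -4
y_4 = S_3(2) = -1
t_q=17/4 is in segment 1 (τ=9/4); S_1(τ)=172775/26624

y_0=-5 y_1=4 y_2=3 y_3=-4 y_4=-1
S(17/4) = 172775/26624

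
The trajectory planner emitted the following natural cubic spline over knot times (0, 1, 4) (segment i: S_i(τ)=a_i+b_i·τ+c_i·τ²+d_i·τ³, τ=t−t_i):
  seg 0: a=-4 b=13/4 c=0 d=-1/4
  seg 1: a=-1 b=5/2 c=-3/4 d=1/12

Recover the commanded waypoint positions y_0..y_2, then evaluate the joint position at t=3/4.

y_0 = S_0(0) = a_0 = -4
y_1 = S_1(0) = a_1 = -1
y_2 = S_1(3) = 2
t_q=3/4 is in segment 0 (τ=3/4); S_0(τ)=-427/256

y_0=-4 y_1=-1 y_2=2
S(3/4) = -427/256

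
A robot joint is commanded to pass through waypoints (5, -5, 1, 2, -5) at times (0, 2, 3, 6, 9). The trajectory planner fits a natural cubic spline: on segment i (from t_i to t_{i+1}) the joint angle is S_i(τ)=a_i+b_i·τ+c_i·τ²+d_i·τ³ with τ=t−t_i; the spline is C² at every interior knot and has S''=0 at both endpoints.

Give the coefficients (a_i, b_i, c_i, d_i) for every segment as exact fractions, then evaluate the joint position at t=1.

  seg 0: a=5 b=-764/85 c=0 d=339/340
  seg 1: a=-5 b=253/85 c=1017/170 d=-503/170
  seg 2: a=1 b=1031/170 c=-246/85 d=301/918
  seg 3: a=2 b=-208/85 c=29/510 d=-29/4590
S(1) = -1017/340

Δ: Δ0=-5, Δ1=6, Δ2=1/3, Δ3=-7/3
row 1: diag=6, rhs=66; c'=1/6, d'=11
row 2: denom=8−1·1/6=47/6; d'=(-34−1·11)/(47/6)=-270/47
row 3: denom=12−3·18/47=510/47; d'=(-16−3·-270/47)/(510/47)=29/255
back: M3=29/255
back: M2=-270/47−18/47·29/255=-492/85
back: M1=11−1/6·-492/85=1017/85
M: M0=0, M1=1017/85, M2=-492/85, M3=29/255, M4=0
seg 0: a=5, c=M0/2=0, d=(M1−M0)/(6·2)=339/340, b=Δ0−h0·(2M0+M1)/6=-764/85
seg 1: a=-5, c=M1/2=1017/170, d=(M2−M1)/(6·1)=-503/170, b=Δ1−h1·(2M1+M2)/6=253/85
seg 2: a=1, c=M2/2=-246/85, d=(M3−M2)/(6·3)=301/918, b=Δ2−h2·(2M2+M3)/6=1031/170
seg 3: a=2, c=M3/2=29/510, d=(M4−M3)/(6·3)=-29/4590, b=Δ3−h3·(2M3+M4)/6=-208/85
t_q=1 → seg 0, τ=1; S=5+-764/85·τ+0·τ²+339/340·τ³=-1017/340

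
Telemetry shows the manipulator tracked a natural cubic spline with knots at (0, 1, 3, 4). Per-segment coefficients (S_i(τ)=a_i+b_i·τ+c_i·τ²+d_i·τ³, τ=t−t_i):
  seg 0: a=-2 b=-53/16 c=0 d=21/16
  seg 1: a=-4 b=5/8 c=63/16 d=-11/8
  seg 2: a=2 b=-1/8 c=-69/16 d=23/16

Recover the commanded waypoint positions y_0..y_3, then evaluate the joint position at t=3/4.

y_0 = S_0(0) = a_0 = -2
y_1 = S_1(0) = a_1 = -4
y_2 = S_2(0) = a_2 = 2
y_3 = S_2(1) = -1
t_q=3/4 is in segment 0 (τ=3/4); S_0(τ)=-4025/1024

y_0=-2 y_1=-4 y_2=2 y_3=-1
S(3/4) = -4025/1024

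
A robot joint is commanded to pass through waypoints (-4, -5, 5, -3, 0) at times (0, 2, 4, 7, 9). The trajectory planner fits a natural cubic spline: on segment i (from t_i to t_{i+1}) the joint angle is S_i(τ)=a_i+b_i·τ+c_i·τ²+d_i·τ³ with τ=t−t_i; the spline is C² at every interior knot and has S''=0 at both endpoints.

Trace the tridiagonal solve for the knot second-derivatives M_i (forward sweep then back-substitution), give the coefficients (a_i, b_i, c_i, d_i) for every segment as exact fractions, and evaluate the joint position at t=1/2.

Δ: Δ0=-1/2, Δ1=5, Δ2=-8/3, Δ3=3/2
row 1: diag=8, rhs=33; c'=1/4, d'=33/8
row 2: denom=10−2·1/4=19/2; d'=(-46−2·33/8)/(19/2)=-217/38
row 3: denom=10−3·6/19=172/19; d'=(25−3·-217/38)/(172/19)=1601/344
back: M3=1601/344
back: M2=-217/38−6/19·1601/344=-1235/172
back: M1=33/8−1/4·-1235/172=4073/688
M: M0=0, M1=4073/688, M2=-1235/172, M3=1601/344, M4=0
seg 0: a=-4, c=M0/2=0, d=(M1−M0)/(6·2)=4073/8256, b=Δ0−h0·(2M0+M1)/6=-5105/2064
seg 1: a=-5, c=M1/2=4073/1376, d=(M2−M1)/(6·2)=-9013/8256, b=Δ1−h1·(2M1+M2)/6=3557/1032
seg 2: a=5, c=M2/2=-1235/344, d=(M3−M2)/(6·3)=1357/2064, b=Δ2−h2·(2M2+M3)/6=4513/2064
seg 3: a=-3, c=M3/2=1601/688, d=(M4−M3)/(6·2)=-1601/4128, b=Δ3−h3·(2M3+M4)/6=-827/516
t_q=1/2 → seg 0, τ=1/2; S=-4+-5105/2064·τ+0·τ²+4073/8256·τ³=-113933/22016

  seg 0: a=-4 b=-5105/2064 c=0 d=4073/8256
  seg 1: a=-5 b=3557/1032 c=4073/1376 d=-9013/8256
  seg 2: a=5 b=4513/2064 c=-1235/344 d=1357/2064
  seg 3: a=-3 b=-827/516 c=1601/688 d=-1601/4128
S(1/2) = -113933/22016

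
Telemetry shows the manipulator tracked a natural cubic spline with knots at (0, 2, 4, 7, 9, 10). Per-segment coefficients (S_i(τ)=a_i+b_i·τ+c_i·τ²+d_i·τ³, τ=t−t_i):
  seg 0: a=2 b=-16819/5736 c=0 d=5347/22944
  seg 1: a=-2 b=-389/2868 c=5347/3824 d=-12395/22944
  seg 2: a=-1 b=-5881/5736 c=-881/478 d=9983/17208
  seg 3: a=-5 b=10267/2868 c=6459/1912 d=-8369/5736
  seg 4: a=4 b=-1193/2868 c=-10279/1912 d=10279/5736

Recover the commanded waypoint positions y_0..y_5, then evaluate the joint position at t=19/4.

y_0 = S_0(0) = a_0 = 2
y_1 = S_1(0) = a_1 = -2
y_2 = S_2(0) = a_2 = -1
y_3 = S_3(0) = a_3 = -5
y_4 = S_4(0) = a_4 = 4
y_5 = S_4(1) = 0
t_q=19/4 is in segment 2 (τ=3/4); S_2(τ)=-313379/122368

y_0=2 y_1=-2 y_2=-1 y_3=-5 y_4=4 y_5=0
S(19/4) = -313379/122368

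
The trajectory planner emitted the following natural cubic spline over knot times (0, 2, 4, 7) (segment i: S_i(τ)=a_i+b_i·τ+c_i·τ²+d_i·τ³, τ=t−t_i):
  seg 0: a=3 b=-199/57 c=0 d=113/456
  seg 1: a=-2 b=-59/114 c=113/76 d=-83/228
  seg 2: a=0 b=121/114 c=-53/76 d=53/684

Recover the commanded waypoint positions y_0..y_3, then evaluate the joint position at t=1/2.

y_0=3 y_1=-2 y_2=0 y_3=-1
S(1/2) = 1563/1216

y_0 = S_0(0) = a_0 = 3
y_1 = S_1(0) = a_1 = -2
y_2 = S_2(0) = a_2 = 0
y_3 = S_2(3) = -1
t_q=1/2 is in segment 0 (τ=1/2); S_0(τ)=1563/1216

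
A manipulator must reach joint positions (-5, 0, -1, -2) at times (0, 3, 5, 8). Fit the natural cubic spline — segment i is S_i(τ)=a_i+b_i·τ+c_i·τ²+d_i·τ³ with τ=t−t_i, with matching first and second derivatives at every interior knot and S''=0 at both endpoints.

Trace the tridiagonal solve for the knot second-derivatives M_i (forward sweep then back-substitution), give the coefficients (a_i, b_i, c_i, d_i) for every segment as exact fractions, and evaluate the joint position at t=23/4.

  seg 0: a=-5 b=113/48 c=0 d=-11/144
  seg 1: a=0 b=7/24 c=-11/16 d=7/48
  seg 2: a=-1 b=-17/24 c=3/16 d=-1/48
S(23/4) = -1469/1024

Δ: Δ0=5/3, Δ1=-1/2, Δ2=-1/3
row 1: diag=10, rhs=-13; c'=1/5, d'=-13/10
row 2: denom=10−2·1/5=48/5; d'=(1−2·-13/10)/(48/5)=3/8
back: M2=3/8
back: M1=-13/10−1/5·3/8=-11/8
M: M0=0, M1=-11/8, M2=3/8, M3=0
seg 0: a=-5, c=M0/2=0, d=(M1−M0)/(6·3)=-11/144, b=Δ0−h0·(2M0+M1)/6=113/48
seg 1: a=0, c=M1/2=-11/16, d=(M2−M1)/(6·2)=7/48, b=Δ1−h1·(2M1+M2)/6=7/24
seg 2: a=-1, c=M2/2=3/16, d=(M3−M2)/(6·3)=-1/48, b=Δ2−h2·(2M2+M3)/6=-17/24
t_q=23/4 → seg 2, τ=3/4; S=-1+-17/24·τ+3/16·τ²+-1/48·τ³=-1469/1024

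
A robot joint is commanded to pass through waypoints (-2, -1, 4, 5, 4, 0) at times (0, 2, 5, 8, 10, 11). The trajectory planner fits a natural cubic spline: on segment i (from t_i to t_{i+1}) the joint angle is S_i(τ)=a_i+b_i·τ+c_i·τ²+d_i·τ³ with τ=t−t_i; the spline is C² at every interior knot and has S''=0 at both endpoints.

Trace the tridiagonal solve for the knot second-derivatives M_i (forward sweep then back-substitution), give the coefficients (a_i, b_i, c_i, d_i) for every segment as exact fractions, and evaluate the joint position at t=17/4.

Δ: Δ0=1/2, Δ1=5/3, Δ2=1/3, Δ3=-1/2, Δ4=-4
row 1: diag=10, rhs=7; c'=3/10, d'=7/10
row 2: denom=12−3·3/10=111/10; d'=(-8−3·7/10)/(111/10)=-101/111
row 3: denom=10−3·10/37=340/37; d'=(-5−3·-101/111)/(340/37)=-21/85
row 4: denom=6−2·37/170=473/85; d'=(-21−2·-21/85)/(473/85)=-1743/473
back: M4=-1743/473
back: M3=-21/85−37/170·-1743/473=525/946
back: M2=-101/111−10/37·525/946=-1504/1419
back: M1=7/10−3/10·-1504/1419=963/946
M: M0=0, M1=963/946, M2=-1504/1419, M3=525/946, M4=-1743/473, M5=0
seg 0: a=-2, c=M0/2=0, d=(M1−M0)/(6·2)=321/3784, b=Δ0−h0·(2M0+M1)/6=76/473
seg 1: a=-1, c=M1/2=963/1892, d=(M2−M1)/(6·3)=-5897/51084, b=Δ1−h1·(2M1+M2)/6=1115/946
seg 2: a=4, c=M2/2=-752/1419, d=(M3−M2)/(6·3)=4583/51084, b=Δ2−h2·(2M2+M3)/6=2111/1892
seg 3: a=5, c=M3/2=525/1892, d=(M4−M3)/(6·2)=-1337/3784, b=Δ3−h3·(2M3+M4)/6=339/946
seg 4: a=4, c=M4/2=-1743/946, d=(M5−M4)/(6·1)=581/946, b=Δ4−h4·(2M4+M5)/6=-1311/473
t_q=17/4 → seg 1, τ=9/4; S=-1+1115/946·τ+963/1892·τ²+-5897/51084·τ³=32075/11008

  seg 0: a=-2 b=76/473 c=0 d=321/3784
  seg 1: a=-1 b=1115/946 c=963/1892 d=-5897/51084
  seg 2: a=4 b=2111/1892 c=-752/1419 d=4583/51084
  seg 3: a=5 b=339/946 c=525/1892 d=-1337/3784
  seg 4: a=4 b=-1311/473 c=-1743/946 d=581/946
S(17/4) = 32075/11008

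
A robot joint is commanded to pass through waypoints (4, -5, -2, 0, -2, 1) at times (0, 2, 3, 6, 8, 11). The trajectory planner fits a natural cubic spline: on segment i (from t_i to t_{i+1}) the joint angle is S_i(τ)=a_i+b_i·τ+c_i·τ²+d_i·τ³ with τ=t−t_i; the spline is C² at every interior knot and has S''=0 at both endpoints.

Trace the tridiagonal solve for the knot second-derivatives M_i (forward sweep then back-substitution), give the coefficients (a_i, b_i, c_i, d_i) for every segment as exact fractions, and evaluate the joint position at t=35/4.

Δ: Δ0=-9/2, Δ1=3, Δ2=2/3, Δ3=-1, Δ4=1
row 1: diag=6, rhs=45; c'=1/6, d'=15/2
row 2: denom=8−1·1/6=47/6; d'=(-14−1·15/2)/(47/6)=-129/47
row 3: denom=10−3·18/47=416/47; d'=(-10−3·-129/47)/(416/47)=-83/416
row 4: denom=10−2·47/208=993/104; d'=(12−2·-83/416)/(993/104)=2579/1986
back: M4=2579/1986
back: M3=-83/416−47/208·2579/1986=-979/1986
back: M2=-129/47−18/47·-979/1986=-846/331
back: M1=15/2−1/6·-846/331=5247/662
M: M0=0, M1=5247/662, M2=-846/331, M3=-979/1986, M4=2579/1986, M5=0
seg 0: a=4, c=M0/2=0, d=(M1−M0)/(6·2)=1749/2648, b=Δ0−h0·(2M0+M1)/6=-2364/331
seg 1: a=-5, c=M1/2=5247/1324, d=(M2−M1)/(6·1)=-2313/1324, b=Δ1−h1·(2M1+M2)/6=519/662
seg 2: a=-2, c=M2/2=-423/331, d=(M3−M2)/(6·3)=4097/35748, b=Δ2−h2·(2M2+M3)/6=4593/1324
seg 3: a=0, c=M3/2=-979/3972, d=(M4−M3)/(6·2)=593/3972, b=Δ3−h3·(2M3+M4)/6=-731/662
seg 4: a=-2, c=M4/2=2579/3972, d=(M5−M4)/(6·3)=-2579/35748, b=Δ4−h4·(2M4+M5)/6=-593/1986
t_q=35/4 → seg 4, τ=3/4; S=-2+-593/1986·τ+2579/3972·τ²+-2579/35748·τ³=-160079/84736

  seg 0: a=4 b=-2364/331 c=0 d=1749/2648
  seg 1: a=-5 b=519/662 c=5247/1324 d=-2313/1324
  seg 2: a=-2 b=4593/1324 c=-423/331 d=4097/35748
  seg 3: a=0 b=-731/662 c=-979/3972 d=593/3972
  seg 4: a=-2 b=-593/1986 c=2579/3972 d=-2579/35748
S(35/4) = -160079/84736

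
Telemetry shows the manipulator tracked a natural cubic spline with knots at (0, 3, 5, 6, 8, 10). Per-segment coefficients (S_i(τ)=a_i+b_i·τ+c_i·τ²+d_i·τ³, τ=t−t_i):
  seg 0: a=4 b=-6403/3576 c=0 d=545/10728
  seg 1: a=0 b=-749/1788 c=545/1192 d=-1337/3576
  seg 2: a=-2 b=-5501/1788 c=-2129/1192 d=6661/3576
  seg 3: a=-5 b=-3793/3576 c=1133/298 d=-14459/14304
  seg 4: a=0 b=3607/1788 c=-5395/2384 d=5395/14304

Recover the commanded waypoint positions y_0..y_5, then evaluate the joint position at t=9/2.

y_0 = S_0(0) = a_0 = 4
y_1 = S_1(0) = a_1 = 0
y_2 = S_2(0) = a_2 = -2
y_3 = S_3(0) = a_3 = -5
y_4 = S_4(0) = a_4 = 0
y_5 = S_4(2) = -2
t_q=9/2 is in segment 1 (τ=3/2); S_1(τ)=-8215/9536

y_0=4 y_1=0 y_2=-2 y_3=-5 y_4=0 y_5=-2
S(9/2) = -8215/9536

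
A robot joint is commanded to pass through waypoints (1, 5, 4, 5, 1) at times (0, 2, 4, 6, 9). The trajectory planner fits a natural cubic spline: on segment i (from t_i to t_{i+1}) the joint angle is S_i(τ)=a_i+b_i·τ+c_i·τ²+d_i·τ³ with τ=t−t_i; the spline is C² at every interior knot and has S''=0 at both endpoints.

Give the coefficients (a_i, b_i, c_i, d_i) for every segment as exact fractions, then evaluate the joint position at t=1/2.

  seg 0: a=1 b=589/213 c=0 d=-163/852
  seg 1: a=5 b=100/213 c=-163/142 d=565/1704
  seg 2: a=4 b=-61/426 c=239/284 d=-443/1704
  seg 3: a=5 b=22/213 c=-51/71 d=17/213
S(1/2) = 5359/2272

Δ: Δ0=2, Δ1=-1/2, Δ2=1/2, Δ3=-4/3
row 1: diag=8, rhs=-15; c'=1/4, d'=-15/8
row 2: denom=8−2·1/4=15/2; d'=(6−2·-15/8)/(15/2)=13/10
row 3: denom=10−2·4/15=142/15; d'=(-11−2·13/10)/(142/15)=-102/71
back: M3=-102/71
back: M2=13/10−4/15·-102/71=239/142
back: M1=-15/8−1/4·239/142=-163/71
M: M0=0, M1=-163/71, M2=239/142, M3=-102/71, M4=0
seg 0: a=1, c=M0/2=0, d=(M1−M0)/(6·2)=-163/852, b=Δ0−h0·(2M0+M1)/6=589/213
seg 1: a=5, c=M1/2=-163/142, d=(M2−M1)/(6·2)=565/1704, b=Δ1−h1·(2M1+M2)/6=100/213
seg 2: a=4, c=M2/2=239/284, d=(M3−M2)/(6·2)=-443/1704, b=Δ2−h2·(2M2+M3)/6=-61/426
seg 3: a=5, c=M3/2=-51/71, d=(M4−M3)/(6·3)=17/213, b=Δ3−h3·(2M3+M4)/6=22/213
t_q=1/2 → seg 0, τ=1/2; S=1+589/213·τ+0·τ²+-163/852·τ³=5359/2272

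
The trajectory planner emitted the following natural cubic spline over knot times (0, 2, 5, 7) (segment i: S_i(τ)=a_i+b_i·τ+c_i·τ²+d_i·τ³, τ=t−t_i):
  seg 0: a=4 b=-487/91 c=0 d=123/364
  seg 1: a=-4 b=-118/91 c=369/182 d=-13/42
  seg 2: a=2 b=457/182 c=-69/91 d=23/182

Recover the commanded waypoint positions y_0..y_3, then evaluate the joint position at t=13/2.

y_0 = S_0(0) = a_0 = 4
y_1 = S_1(0) = a_1 = -4
y_2 = S_2(0) = a_2 = 2
y_3 = S_2(2) = 5
t_q=13/2 is in segment 2 (τ=3/2); S_2(τ)=6533/1456

y_0=4 y_1=-4 y_2=2 y_3=5
S(13/2) = 6533/1456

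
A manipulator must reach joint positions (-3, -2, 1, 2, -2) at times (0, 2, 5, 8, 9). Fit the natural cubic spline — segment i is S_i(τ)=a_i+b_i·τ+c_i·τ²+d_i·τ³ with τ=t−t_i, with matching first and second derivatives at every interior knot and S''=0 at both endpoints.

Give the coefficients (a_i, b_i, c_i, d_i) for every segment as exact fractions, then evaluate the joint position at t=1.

  seg 0: a=-3 b=179/399 c=0 d=41/3192
  seg 1: a=-2 b=481/798 c=41/532 d=265/14364
  seg 2: a=1 b=2495/1596 c=97/399 d=-3127/14364
  seg 3: a=2 b=-2279/798 c=-913/532 d=913/1596
S(1) = -2701/1064

Δ: Δ0=1/2, Δ1=1, Δ2=1/3, Δ3=-4
row 1: diag=10, rhs=3; c'=3/10, d'=3/10
row 2: denom=12−3·3/10=111/10; d'=(-4−3·3/10)/(111/10)=-49/111
row 3: denom=8−3·10/37=266/37; d'=(-26−3·-49/111)/(266/37)=-913/266
back: M3=-913/266
back: M2=-49/111−10/37·-913/266=194/399
back: M1=3/10−3/10·194/399=41/266
M: M0=0, M1=41/266, M2=194/399, M3=-913/266, M4=0
seg 0: a=-3, c=M0/2=0, d=(M1−M0)/(6·2)=41/3192, b=Δ0−h0·(2M0+M1)/6=179/399
seg 1: a=-2, c=M1/2=41/532, d=(M2−M1)/(6·3)=265/14364, b=Δ1−h1·(2M1+M2)/6=481/798
seg 2: a=1, c=M2/2=97/399, d=(M3−M2)/(6·3)=-3127/14364, b=Δ2−h2·(2M2+M3)/6=2495/1596
seg 3: a=2, c=M3/2=-913/532, d=(M4−M3)/(6·1)=913/1596, b=Δ3−h3·(2M3+M4)/6=-2279/798
t_q=1 → seg 0, τ=1; S=-3+179/399·τ+0·τ²+41/3192·τ³=-2701/1064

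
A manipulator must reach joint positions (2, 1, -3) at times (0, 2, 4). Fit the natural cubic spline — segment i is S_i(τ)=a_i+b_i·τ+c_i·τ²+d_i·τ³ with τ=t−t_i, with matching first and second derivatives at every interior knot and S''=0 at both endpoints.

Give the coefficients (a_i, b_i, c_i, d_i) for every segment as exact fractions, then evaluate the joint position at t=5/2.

  seg 0: a=2 b=-1/8 c=0 d=-3/32
  seg 1: a=1 b=-5/4 c=-9/16 d=3/32
S(5/2) = 63/256

Δ: Δ0=-1/2, Δ1=-2
row 1: diag=8, rhs=-9; c'=1/4, d'=-9/8
back: M1=-9/8
M: M0=0, M1=-9/8, M2=0
seg 0: a=2, c=M0/2=0, d=(M1−M0)/(6·2)=-3/32, b=Δ0−h0·(2M0+M1)/6=-1/8
seg 1: a=1, c=M1/2=-9/16, d=(M2−M1)/(6·2)=3/32, b=Δ1−h1·(2M1+M2)/6=-5/4
t_q=5/2 → seg 1, τ=1/2; S=1+-5/4·τ+-9/16·τ²+3/32·τ³=63/256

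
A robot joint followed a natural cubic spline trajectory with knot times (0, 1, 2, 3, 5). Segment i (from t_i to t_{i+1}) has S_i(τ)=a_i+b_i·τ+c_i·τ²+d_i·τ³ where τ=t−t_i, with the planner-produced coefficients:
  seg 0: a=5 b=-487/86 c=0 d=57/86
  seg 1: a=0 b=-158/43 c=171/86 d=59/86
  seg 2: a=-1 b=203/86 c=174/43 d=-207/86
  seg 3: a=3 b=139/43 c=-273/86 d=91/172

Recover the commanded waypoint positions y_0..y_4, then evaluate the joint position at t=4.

y_0 = S_0(0) = a_0 = 5
y_1 = S_1(0) = a_1 = 0
y_2 = S_2(0) = a_2 = -1
y_3 = S_3(0) = a_3 = 3
y_4 = S_3(2) = 1
t_q=4 is in segment 3 (τ=1); S_3(τ)=617/172

y_0=5 y_1=0 y_2=-1 y_3=3 y_4=1
S(4) = 617/172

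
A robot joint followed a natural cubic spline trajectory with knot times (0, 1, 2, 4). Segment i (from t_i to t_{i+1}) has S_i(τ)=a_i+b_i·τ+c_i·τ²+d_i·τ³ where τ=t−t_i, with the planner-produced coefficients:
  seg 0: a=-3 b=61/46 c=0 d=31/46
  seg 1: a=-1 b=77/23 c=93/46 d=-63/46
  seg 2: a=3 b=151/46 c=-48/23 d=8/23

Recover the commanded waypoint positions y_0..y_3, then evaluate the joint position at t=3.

y_0 = S_0(0) = a_0 = -3
y_1 = S_1(0) = a_1 = -1
y_2 = S_2(0) = a_2 = 3
y_3 = S_2(2) = 4
t_q=3 is in segment 2 (τ=1); S_2(τ)=209/46

y_0=-3 y_1=-1 y_2=3 y_3=4
S(3) = 209/46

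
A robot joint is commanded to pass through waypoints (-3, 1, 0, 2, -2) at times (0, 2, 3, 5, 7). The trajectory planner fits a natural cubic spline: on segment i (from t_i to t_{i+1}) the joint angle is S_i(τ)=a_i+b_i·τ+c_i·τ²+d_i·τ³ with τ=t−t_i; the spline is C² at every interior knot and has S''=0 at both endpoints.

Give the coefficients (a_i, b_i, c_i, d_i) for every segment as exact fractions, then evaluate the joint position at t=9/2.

  seg 0: a=-3 b=205/64 c=0 d=-77/256
  seg 1: a=1 b=-13/32 c=-231/128 d=155/128
  seg 2: a=0 b=-49/128 c=117/64 d=-291/512
  seg 3: a=2 b=7/64 c=-405/256 d=135/512
S(9/2) = 6639/4096

Δ: Δ0=2, Δ1=-1, Δ2=1, Δ3=-2
row 1: diag=6, rhs=-18; c'=1/6, d'=-3
row 2: denom=6−1·1/6=35/6; d'=(12−1·-3)/(35/6)=18/7
row 3: denom=8−2·12/35=256/35; d'=(-18−2·18/7)/(256/35)=-405/128
back: M3=-405/128
back: M2=18/7−12/35·-405/128=117/32
back: M1=-3−1/6·117/32=-231/64
M: M0=0, M1=-231/64, M2=117/32, M3=-405/128, M4=0
seg 0: a=-3, c=M0/2=0, d=(M1−M0)/(6·2)=-77/256, b=Δ0−h0·(2M0+M1)/6=205/64
seg 1: a=1, c=M1/2=-231/128, d=(M2−M1)/(6·1)=155/128, b=Δ1−h1·(2M1+M2)/6=-13/32
seg 2: a=0, c=M2/2=117/64, d=(M3−M2)/(6·2)=-291/512, b=Δ2−h2·(2M2+M3)/6=-49/128
seg 3: a=2, c=M3/2=-405/256, d=(M4−M3)/(6·2)=135/512, b=Δ3−h3·(2M3+M4)/6=7/64
t_q=9/2 → seg 2, τ=3/2; S=0+-49/128·τ+117/64·τ²+-291/512·τ³=6639/4096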